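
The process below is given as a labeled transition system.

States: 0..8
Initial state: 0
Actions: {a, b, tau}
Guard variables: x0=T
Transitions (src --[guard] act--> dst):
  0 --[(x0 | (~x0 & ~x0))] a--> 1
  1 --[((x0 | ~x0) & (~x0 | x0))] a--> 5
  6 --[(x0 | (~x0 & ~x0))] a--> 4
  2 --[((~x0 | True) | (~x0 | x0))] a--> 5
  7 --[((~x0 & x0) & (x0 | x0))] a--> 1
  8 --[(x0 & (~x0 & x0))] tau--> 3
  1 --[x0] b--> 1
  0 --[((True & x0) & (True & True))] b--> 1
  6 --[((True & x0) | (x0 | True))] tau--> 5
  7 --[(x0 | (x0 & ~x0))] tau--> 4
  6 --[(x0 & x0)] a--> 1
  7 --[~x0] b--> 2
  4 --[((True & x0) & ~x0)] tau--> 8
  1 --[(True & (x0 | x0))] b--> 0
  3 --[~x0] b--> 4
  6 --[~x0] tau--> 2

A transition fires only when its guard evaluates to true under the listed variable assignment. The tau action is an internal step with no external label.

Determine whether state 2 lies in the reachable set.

Answer: UNREACHABLE

Trace:
After dropping false guards: 10 live edges.
Layer 0: {0}
Layer 1: {1}  cumulative {0,1}
Layer 2: {5}  cumulative {0,1,5}
Reachable = {0,1,5}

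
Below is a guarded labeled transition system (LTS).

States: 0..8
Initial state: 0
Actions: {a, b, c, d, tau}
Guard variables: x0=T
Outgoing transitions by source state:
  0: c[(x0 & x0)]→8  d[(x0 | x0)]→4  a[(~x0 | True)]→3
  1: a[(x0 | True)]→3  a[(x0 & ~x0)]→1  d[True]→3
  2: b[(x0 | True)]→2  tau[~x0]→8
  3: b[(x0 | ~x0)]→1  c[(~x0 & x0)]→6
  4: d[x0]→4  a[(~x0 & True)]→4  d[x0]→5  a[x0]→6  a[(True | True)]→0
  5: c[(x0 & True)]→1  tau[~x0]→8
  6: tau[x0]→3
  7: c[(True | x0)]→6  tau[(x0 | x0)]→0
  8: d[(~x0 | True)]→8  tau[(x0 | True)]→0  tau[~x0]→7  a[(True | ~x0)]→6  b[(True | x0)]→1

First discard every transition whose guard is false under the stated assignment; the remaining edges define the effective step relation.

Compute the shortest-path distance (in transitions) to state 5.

Breadth-first toward 5:
  depth 0: {0}
  depth 1: {3,4,8}
  depth 2: {1,5,6}
first hit 5 at d=2 via d·d

Answer: 2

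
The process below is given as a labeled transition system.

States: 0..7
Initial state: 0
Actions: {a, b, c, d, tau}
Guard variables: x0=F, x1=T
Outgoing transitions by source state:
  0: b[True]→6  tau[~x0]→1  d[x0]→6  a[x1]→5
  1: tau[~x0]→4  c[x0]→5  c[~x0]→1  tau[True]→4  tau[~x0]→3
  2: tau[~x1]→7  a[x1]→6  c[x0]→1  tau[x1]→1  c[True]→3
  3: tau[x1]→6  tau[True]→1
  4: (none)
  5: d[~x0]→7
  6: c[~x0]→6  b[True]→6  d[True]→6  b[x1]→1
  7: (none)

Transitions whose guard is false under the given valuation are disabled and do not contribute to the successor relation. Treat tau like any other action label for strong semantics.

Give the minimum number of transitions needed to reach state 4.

BFS to 4:
  depth 0: {0}
  depth 1: {1,5,6}
  depth 2: {3,4,7}
first hit 4 at d=2 via tau·tau

Answer: 2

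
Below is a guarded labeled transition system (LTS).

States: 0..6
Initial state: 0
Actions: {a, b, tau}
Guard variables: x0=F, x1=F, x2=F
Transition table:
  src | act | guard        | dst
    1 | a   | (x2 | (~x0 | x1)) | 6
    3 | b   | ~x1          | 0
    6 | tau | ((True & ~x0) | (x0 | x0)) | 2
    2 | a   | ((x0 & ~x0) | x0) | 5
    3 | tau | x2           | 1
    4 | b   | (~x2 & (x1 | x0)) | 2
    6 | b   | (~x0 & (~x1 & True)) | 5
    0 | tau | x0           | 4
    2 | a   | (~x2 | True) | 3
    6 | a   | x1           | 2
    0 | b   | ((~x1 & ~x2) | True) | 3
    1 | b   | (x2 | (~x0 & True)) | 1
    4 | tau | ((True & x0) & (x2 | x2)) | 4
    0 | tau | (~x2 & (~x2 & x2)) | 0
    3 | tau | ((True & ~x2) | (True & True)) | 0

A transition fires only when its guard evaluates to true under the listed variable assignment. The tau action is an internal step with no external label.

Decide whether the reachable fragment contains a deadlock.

Answer: DEADLOCK-FREE

Trace:
R = {0,3}
  0: b→3  [1 exit(s)]
  3: b→0  tau→0  [2 exit(s)]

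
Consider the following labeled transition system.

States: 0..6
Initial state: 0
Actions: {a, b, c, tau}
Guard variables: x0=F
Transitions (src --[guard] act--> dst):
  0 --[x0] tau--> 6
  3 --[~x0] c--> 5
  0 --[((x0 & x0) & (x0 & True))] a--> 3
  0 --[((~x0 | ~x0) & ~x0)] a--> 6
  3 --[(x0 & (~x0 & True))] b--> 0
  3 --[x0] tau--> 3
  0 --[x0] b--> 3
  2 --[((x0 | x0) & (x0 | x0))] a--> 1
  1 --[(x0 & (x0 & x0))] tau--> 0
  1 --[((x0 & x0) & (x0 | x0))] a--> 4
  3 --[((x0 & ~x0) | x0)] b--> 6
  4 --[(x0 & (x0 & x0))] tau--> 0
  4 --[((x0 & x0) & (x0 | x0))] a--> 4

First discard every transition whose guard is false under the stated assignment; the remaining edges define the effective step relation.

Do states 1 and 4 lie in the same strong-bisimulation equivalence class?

Compute ~ classes (split until stable):
  π0 = {{0,1,2,3,4,5,6}}
  π1 = {{0},{1,2,4,5,6},{3}}
Fixed point at round 2; 3 class(es).
class of 1: {1,2,4,5,6}; class of 4: {1,2,4,5,6}

Answer: BISIMILAR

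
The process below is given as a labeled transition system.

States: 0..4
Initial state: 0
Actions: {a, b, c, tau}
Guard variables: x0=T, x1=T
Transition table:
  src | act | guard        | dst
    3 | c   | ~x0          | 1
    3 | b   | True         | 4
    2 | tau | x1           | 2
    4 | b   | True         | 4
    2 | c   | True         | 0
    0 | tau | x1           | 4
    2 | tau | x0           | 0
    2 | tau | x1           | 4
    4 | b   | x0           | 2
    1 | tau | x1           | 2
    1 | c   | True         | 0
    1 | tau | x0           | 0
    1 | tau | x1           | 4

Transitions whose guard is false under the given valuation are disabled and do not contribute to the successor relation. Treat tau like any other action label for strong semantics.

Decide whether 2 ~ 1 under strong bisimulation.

Answer: BISIMILAR

Working:
Compute ~ classes (split until stable):
  P[0] = {{0,1,2,3,4}}
  P[1] = {{0},{1,2},{3,4}}
  P[2] = {{0},{1,2},{3},{4}}
Fixed point at round 3; 4 class(es).
2∈{1,2}, 1∈{1,2}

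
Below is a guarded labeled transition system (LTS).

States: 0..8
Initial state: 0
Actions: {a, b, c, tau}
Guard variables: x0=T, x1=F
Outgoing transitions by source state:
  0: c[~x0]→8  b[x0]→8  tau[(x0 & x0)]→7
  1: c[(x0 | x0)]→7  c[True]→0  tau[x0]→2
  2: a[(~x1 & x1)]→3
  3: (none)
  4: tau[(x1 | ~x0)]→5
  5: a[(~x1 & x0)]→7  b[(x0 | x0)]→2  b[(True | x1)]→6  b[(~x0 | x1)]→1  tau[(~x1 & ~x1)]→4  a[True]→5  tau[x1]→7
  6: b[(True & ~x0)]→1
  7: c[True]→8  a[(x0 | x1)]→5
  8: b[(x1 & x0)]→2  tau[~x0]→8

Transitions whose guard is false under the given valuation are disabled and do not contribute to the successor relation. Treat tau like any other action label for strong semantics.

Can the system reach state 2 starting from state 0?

After dropping false guards: 12 live edges.
depth 0: {0}
depth 1: {7,8}  cumulative {0,7,8}
depth 2: {5}  cumulative {0,5,7,8}
depth 3: {2,4,6}  cumulative {0,2,4,5,6,7,8}
R = {0,2,4,5,6,7,8}
witness 2: tau·a·b

Answer: REACHABLE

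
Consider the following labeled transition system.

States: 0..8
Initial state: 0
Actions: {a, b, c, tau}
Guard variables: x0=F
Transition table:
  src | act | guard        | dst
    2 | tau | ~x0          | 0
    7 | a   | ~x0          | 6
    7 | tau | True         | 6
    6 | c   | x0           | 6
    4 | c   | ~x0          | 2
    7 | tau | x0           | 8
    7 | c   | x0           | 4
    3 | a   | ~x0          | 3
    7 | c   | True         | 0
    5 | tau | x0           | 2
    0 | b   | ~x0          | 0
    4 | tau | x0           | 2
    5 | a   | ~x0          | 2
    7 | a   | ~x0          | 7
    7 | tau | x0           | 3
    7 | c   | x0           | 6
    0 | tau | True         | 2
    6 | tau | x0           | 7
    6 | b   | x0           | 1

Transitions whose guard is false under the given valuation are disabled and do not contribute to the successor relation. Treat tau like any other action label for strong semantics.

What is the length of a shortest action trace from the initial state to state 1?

Answer: UNREACHABLE

Trace:
BFS to 1:
  depth 0: {0}
  depth 1: {2}
1 never appears.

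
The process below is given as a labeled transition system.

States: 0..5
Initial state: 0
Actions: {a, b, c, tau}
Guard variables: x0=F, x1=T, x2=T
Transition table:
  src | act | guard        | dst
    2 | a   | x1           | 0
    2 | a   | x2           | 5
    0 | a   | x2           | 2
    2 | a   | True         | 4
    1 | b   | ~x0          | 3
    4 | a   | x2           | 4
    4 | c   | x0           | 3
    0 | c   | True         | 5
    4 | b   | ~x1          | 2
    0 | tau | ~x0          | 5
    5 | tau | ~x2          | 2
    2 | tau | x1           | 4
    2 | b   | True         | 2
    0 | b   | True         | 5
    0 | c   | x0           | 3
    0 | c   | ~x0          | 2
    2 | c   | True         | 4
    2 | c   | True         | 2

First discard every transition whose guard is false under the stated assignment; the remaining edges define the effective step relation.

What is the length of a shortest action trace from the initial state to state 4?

Answer: 2

Analysis:
Breadth-first toward 4:
  Layer 0: {0}
  Layer 1: {2,5}
  Layer 2: {4}
first hit 4 at d=2 via a·a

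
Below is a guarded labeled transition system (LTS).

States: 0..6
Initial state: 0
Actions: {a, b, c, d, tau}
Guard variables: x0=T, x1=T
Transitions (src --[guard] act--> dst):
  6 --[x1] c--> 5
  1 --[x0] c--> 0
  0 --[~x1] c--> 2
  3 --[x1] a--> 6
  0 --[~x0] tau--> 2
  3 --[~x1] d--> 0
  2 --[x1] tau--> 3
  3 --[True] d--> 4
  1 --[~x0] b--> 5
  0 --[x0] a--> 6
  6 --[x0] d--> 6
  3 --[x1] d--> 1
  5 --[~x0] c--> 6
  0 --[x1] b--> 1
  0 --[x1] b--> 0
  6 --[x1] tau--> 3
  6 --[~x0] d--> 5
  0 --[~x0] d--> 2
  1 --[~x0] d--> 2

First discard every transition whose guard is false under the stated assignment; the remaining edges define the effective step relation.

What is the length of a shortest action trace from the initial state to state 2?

Answer: UNREACHABLE

Working:
BFS to 2:
  L0 = {0}
  L1 = {1,6}
  L2 = {3,5}
  L3 = {4}
2 never appears.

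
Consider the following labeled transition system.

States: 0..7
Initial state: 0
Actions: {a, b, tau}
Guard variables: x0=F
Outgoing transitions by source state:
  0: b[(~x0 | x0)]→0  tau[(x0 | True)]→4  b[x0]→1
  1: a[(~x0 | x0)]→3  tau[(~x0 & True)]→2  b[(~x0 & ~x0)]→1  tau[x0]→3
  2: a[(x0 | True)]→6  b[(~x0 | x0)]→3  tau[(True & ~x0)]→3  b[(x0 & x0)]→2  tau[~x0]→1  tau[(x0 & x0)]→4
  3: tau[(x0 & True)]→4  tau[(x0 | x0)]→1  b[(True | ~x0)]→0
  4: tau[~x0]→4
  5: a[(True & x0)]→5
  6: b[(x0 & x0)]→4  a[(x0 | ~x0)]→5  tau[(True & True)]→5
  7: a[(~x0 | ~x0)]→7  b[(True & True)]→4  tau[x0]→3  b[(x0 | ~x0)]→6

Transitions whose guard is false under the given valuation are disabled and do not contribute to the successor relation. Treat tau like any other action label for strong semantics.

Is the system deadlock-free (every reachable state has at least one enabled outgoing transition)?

R = {0,4}
  0: b→0  tau→4  [2 out]
  4: tau→4  [1 out]

Answer: DEADLOCK-FREE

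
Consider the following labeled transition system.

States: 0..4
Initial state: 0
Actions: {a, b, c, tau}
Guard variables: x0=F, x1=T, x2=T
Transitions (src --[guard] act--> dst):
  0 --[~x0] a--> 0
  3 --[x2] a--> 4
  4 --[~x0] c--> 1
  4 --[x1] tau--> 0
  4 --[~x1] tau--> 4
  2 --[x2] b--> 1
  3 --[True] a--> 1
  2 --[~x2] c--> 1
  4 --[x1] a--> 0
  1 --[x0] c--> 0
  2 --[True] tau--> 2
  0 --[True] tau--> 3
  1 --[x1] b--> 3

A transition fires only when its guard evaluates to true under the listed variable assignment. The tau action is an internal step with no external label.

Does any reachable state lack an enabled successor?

Reachable = {0,1,3,4}
  0: a→0  tau→3  [2 out]
  1: b→3  [1 out]
  3: a→1  a→4  [2 out]
  4: a→0  c→1  tau→0  [3 out]

Answer: DEADLOCK-FREE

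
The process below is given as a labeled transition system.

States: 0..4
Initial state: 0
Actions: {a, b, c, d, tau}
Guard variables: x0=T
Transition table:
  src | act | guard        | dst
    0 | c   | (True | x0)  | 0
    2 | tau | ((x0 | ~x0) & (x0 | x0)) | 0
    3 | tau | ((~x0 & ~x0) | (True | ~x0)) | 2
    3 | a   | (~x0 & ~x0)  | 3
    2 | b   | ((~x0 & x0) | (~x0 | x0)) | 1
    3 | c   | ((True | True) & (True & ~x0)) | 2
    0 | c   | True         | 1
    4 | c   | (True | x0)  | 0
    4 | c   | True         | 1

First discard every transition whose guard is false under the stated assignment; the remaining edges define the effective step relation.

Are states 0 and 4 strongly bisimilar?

Answer: BISIMILAR

Analysis:
Refine partition for ~:
  π0 = {{0,1,2,3,4}}
  π1 = {{0,4},{1},{2},{3}}
Fixed point at round 2; 4 class(es).
[0]={0,4}  [4]={0,4}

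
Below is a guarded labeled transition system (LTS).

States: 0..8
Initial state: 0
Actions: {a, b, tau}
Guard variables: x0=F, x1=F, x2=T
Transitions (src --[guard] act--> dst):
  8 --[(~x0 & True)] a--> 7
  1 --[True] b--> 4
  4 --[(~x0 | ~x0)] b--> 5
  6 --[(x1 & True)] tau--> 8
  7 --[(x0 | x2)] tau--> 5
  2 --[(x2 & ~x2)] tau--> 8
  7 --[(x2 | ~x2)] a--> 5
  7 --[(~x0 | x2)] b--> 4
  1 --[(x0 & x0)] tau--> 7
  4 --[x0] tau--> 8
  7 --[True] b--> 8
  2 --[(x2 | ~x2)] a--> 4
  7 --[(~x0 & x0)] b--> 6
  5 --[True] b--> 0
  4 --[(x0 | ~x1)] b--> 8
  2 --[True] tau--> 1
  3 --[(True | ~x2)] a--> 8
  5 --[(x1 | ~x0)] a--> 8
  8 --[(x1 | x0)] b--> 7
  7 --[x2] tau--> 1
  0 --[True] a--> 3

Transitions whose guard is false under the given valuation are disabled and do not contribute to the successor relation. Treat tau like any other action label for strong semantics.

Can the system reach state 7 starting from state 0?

15 transition(s) survive guard evaluation.
depth 0: {0}
depth 1: {3}  now seen {0,3}
depth 2: {8}  now seen {0,3,8}
depth 3: {7}  now seen {0,3,7,8}
depth 4: {1,4,5}  now seen {0,1,3,4,5,7,8}
Reach set: {0,1,3,4,5,7,8}
witness 7: a·a·a

Answer: REACHABLE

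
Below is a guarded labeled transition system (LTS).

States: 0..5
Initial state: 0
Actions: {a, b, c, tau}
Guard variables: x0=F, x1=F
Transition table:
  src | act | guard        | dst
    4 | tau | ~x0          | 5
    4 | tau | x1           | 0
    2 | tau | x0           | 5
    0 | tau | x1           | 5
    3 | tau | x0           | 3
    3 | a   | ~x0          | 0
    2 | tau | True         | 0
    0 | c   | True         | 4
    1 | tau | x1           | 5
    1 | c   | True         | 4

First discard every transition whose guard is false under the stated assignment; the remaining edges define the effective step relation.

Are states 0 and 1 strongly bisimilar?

Answer: BISIMILAR

Trace:
Compute ~ classes (split until stable):
  π0 = {{0,1,2,3,4,5}}
  π1 = {{0,1},{2,4},{3},{5}}
  π2 = {{0,1},{2},{3},{4},{5}}
5 equivalence class(es) (converged in 3)
0∈{0,1}, 1∈{0,1}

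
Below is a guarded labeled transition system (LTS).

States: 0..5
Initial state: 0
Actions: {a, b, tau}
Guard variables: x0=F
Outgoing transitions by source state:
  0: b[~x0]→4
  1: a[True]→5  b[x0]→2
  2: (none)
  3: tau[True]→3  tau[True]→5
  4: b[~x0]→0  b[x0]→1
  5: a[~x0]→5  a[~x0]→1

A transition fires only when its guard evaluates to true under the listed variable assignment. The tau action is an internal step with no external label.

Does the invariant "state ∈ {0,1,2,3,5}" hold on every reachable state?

Safe = {0,1,2,3,5}
Reach set: {0,4}
  0: safe
  4: VIOLATES
reach 4 via b — violates

Answer: INVARIANT VIOLATED at state 4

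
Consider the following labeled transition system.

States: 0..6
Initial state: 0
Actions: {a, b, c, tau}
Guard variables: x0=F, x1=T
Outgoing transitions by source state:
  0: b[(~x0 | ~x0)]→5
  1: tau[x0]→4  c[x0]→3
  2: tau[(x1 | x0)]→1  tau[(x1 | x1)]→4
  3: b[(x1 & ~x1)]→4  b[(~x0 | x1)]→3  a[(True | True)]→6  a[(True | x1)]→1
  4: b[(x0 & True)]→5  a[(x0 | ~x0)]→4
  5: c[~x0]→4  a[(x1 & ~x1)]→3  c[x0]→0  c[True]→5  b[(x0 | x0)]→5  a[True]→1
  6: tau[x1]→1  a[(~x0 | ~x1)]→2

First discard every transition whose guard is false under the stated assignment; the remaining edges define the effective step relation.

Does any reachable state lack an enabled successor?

Reach set: {0,1,4,5}
  0: b→5  [1 exit(s)]
  1: ∅  [deadlock]
  4: a→4  [1 exit(s)]
  5: a→1  c→4  c→5  [3 exit(s)]
trace reaching 1: b·a

Answer: DEADLOCK at state 1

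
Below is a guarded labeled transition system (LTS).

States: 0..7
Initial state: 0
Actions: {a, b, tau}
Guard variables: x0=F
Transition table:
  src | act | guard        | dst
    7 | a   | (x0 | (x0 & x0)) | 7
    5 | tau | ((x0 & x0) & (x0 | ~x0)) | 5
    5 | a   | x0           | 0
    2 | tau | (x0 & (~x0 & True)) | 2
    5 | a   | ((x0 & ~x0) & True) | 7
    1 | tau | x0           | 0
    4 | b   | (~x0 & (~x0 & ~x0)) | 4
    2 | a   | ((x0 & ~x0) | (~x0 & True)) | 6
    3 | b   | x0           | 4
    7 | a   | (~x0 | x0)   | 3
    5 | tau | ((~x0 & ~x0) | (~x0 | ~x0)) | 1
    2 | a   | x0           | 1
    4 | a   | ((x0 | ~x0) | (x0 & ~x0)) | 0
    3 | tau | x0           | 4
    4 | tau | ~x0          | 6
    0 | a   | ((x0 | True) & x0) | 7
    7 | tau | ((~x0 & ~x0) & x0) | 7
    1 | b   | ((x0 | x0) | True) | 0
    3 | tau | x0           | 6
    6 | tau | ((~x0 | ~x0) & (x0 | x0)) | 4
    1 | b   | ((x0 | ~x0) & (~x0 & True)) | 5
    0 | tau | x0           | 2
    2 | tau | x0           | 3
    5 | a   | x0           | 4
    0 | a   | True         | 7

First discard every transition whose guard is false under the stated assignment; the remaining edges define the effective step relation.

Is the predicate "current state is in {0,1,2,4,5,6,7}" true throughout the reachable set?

Allowed set {0,1,2,4,5,6,7}
R = {0,3,7}
  0: ✓
  3: ✗ unsafe
  7: ✓
counterexample path to 3: a·a

Answer: INVARIANT VIOLATED at state 3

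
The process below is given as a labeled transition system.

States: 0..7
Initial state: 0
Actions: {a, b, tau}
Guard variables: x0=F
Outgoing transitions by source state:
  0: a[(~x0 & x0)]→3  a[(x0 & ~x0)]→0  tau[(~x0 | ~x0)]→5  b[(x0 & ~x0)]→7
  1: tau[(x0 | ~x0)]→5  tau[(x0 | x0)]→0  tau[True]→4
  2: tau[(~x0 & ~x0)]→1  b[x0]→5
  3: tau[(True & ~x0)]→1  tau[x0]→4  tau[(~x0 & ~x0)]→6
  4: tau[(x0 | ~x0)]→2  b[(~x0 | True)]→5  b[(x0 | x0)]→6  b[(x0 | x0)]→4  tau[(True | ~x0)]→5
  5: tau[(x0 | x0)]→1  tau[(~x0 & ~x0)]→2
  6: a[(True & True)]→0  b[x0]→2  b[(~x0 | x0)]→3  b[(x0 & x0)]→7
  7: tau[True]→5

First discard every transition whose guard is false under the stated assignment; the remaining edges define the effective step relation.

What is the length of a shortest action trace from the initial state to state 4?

BFS to 4:
  depth 0: {0}
  depth 1: {5}
  depth 2: {2}
  depth 3: {1}
  depth 4: {4}
4 enters at depth 4; path tau·tau·tau·tau

Answer: 4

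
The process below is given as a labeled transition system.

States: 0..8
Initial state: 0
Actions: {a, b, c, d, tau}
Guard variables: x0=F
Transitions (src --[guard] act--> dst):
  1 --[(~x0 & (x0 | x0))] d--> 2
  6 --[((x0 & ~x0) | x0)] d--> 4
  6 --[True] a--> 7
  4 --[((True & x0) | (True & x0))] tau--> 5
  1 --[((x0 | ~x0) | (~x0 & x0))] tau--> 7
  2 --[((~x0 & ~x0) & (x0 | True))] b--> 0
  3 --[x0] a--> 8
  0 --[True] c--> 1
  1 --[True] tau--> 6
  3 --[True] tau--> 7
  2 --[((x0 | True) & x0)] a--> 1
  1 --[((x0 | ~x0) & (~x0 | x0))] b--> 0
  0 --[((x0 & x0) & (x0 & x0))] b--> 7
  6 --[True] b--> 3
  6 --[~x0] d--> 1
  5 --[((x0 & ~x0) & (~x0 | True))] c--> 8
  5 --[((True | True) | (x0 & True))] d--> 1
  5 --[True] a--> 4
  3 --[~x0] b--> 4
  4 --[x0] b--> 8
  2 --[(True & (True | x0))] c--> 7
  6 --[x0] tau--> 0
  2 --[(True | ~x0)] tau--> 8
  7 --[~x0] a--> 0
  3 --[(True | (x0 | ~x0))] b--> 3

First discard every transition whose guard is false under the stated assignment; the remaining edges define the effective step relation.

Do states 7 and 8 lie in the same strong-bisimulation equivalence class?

Answer: NOT BISIMILAR

Analysis:
Bisimulation quotient by refinement:
  P[0] = {{0,1,2,3,4,5,6,7,8}}
  P[1] = {{0},{1,3},{2},{4,8},{5},{6},{7}}
  P[2] = {{0},{1},{2},{3},{4,8},{5},{6},{7}}
stable after 3 split(s): 8 block(s)
class of 7: {7}; class of 8: {4,8}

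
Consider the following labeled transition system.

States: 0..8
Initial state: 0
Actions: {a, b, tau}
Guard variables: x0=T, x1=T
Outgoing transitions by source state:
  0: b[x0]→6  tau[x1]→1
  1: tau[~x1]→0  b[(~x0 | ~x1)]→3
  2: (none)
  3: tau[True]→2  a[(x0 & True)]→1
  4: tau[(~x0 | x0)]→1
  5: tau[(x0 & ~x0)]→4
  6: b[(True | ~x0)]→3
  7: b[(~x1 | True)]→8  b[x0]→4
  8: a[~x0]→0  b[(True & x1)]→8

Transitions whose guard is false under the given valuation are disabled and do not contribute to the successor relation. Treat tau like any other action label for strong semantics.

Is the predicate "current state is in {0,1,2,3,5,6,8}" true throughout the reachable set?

Answer: INVARIANT HOLDS

Analysis:
Allowed set {0,1,2,3,5,6,8}
Reachable = {0,1,2,3,6}
  0: ✓
  1: ✓
  2: ✓
  3: ✓
  6: ✓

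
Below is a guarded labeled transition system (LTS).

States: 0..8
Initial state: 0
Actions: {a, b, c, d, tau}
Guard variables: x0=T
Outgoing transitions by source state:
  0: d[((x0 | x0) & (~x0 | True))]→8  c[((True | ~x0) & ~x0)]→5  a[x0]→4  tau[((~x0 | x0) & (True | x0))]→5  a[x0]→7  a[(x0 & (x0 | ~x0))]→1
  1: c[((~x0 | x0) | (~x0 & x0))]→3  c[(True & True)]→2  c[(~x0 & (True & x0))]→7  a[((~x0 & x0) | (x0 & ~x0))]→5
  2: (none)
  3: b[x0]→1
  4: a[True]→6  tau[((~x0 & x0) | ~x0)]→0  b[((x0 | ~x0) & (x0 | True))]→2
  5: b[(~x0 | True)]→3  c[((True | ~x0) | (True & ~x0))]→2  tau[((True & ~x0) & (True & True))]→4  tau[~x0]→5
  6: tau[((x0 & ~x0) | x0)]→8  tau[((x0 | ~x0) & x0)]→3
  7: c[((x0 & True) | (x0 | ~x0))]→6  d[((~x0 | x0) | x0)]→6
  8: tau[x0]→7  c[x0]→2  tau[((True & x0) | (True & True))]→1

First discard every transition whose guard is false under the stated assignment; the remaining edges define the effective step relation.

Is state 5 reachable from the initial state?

Answer: REACHABLE

Trace:
19 transition(s) survive guard evaluation.
Layer 0: {0}
Layer 1: {1,4,5,7,8}  now seen {0,1,4,5,7,8}
Layer 2: {2,3,6}  now seen {0,1,2,3,4,5,6,7,8}
Reachable = {0,1,2,3,4,5,6,7,8}
witness 5: tau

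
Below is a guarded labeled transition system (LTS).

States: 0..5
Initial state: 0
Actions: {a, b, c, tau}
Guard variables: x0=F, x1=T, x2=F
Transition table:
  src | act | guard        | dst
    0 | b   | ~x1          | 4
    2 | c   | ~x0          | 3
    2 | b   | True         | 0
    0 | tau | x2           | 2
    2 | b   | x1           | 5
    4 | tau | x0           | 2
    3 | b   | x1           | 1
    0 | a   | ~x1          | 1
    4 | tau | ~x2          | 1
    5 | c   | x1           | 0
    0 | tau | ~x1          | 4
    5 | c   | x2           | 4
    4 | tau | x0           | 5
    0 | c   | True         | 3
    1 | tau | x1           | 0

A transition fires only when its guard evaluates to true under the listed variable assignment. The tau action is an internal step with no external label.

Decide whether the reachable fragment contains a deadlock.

Reach set: {0,1,3}
  0: c→3  [1 exit(s)]
  1: tau→0  [1 exit(s)]
  3: b→1  [1 exit(s)]

Answer: DEADLOCK-FREE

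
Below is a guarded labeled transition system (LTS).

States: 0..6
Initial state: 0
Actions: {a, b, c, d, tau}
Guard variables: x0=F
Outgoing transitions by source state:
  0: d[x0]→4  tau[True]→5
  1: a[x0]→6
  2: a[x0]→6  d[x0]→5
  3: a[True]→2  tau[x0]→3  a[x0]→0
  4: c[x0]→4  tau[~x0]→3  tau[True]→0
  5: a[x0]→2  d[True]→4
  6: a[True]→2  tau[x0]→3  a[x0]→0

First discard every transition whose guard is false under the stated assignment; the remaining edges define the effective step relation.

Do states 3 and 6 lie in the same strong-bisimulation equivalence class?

Answer: BISIMILAR

Working:
Compute ~ classes (split until stable):
  π0 = {{0,1,2,3,4,5,6}}
  π1 = {{0,4},{1,2},{3,6},{5}}
  π2 = {{0},{1,2},{3,6},{4},{5}}
5 equivalence class(es) (converged in 3)
3∈{3,6}, 6∈{3,6}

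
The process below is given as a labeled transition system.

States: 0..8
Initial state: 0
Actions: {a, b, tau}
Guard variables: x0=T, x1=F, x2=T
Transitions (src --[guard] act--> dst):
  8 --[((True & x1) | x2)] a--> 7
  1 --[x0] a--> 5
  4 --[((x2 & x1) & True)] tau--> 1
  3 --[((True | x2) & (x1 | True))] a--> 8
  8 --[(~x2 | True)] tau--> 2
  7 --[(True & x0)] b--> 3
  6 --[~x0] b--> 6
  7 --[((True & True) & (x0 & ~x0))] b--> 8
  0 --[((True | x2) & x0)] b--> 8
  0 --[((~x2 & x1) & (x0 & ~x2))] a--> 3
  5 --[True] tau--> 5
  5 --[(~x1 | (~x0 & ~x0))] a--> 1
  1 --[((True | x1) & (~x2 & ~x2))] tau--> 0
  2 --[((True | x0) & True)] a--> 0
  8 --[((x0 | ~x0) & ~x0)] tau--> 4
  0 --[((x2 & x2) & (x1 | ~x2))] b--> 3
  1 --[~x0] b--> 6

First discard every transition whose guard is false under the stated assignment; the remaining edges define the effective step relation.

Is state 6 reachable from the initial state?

Guard filter leaves 9 enabled edge(s).
depth 0: {0}
depth 1: {8}  cumulative {0,8}
depth 2: {2,7}  cumulative {0,2,7,8}
depth 3: {3}  cumulative {0,2,3,7,8}
Reachable = {0,2,3,7,8}

Answer: UNREACHABLE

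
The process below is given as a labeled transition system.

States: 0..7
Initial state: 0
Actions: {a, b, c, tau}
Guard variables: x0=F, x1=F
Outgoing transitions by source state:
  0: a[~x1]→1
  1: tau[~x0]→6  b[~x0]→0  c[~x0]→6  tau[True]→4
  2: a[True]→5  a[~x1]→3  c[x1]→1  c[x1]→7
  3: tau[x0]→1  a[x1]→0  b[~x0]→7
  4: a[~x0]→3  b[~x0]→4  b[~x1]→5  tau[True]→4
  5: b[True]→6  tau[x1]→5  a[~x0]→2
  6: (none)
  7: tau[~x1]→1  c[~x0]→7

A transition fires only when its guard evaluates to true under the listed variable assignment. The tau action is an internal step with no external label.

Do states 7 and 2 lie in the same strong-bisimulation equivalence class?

Answer: NOT BISIMILAR

Trace:
Bisimulation quotient by refinement:
  round 0: {{0,1,2,3,4,5,6,7}}
  round 1: {{0,2},{1},{3},{4},{5},{6},{7}}
  round 2: {{0},{1},{2},{3},{4},{5},{6},{7}}
8 equivalence class(es) (converged in 3)
class of 7: {7}; class of 2: {2}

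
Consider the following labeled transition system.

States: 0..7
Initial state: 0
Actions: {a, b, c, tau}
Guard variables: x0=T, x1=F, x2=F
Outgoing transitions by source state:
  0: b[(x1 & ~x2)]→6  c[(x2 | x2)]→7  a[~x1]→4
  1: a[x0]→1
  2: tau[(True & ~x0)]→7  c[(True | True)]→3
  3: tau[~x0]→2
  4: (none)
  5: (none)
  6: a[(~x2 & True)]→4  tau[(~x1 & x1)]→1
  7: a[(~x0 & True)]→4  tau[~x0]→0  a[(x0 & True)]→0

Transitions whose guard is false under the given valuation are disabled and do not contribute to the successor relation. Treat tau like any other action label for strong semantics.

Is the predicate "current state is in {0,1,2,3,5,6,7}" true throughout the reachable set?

Inv-set: {0,1,2,3,5,6,7}
R = {0,4}
  0: ✓
  4: ✗ unsafe
counterexample path to 4: a

Answer: INVARIANT VIOLATED at state 4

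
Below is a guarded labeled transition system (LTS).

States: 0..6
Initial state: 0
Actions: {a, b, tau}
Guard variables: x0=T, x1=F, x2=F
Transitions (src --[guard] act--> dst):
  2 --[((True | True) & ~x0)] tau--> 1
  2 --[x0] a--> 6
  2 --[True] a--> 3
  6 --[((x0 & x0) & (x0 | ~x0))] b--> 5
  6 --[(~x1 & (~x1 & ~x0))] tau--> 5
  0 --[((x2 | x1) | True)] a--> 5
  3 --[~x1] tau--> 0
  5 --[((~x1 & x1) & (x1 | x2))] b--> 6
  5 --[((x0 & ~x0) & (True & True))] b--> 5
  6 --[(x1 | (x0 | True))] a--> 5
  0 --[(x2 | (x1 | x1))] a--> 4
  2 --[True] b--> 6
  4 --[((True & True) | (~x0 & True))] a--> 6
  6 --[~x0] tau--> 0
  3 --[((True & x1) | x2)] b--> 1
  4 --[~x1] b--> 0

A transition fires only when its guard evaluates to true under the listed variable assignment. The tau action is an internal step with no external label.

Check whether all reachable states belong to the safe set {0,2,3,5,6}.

Allowed set {0,2,3,5,6}
Reach set: {0,5}
  0: safe
  5: safe

Answer: INVARIANT HOLDS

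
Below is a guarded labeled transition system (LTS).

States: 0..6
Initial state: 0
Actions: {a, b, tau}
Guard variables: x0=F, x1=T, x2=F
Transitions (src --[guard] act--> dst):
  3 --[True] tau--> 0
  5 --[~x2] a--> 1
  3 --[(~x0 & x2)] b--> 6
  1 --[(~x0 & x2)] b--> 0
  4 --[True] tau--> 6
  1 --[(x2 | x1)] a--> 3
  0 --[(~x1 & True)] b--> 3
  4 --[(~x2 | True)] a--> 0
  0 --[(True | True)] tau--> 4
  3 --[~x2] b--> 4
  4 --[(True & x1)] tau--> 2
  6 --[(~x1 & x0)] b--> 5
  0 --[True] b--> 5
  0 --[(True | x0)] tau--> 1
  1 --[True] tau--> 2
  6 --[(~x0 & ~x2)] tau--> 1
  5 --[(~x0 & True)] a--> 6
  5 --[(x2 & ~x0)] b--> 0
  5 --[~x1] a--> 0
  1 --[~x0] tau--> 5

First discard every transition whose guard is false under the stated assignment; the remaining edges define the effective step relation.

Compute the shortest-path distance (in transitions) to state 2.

BFS to 2:
  L0 = {0}
  L1 = {1,4,5}
  L2 = {2,3,6}
first hit 2 at d=2 via tau·tau

Answer: 2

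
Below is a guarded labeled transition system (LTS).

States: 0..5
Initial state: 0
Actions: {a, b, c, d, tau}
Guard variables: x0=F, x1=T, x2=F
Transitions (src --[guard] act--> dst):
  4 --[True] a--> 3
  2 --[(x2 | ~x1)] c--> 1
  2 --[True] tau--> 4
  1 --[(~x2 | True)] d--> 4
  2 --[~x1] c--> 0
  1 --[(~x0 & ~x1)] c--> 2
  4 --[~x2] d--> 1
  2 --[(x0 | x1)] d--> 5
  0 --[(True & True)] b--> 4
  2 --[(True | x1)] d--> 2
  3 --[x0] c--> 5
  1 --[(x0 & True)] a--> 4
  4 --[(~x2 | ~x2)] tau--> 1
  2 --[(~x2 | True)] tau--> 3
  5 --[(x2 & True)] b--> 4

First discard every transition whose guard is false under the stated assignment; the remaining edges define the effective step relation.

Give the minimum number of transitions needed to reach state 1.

Answer: 2

Trace:
BFS to 1:
  Layer 0: {0}
  Layer 1: {4}
  Layer 2: {1,3}
depth(1)=2, e.g. b·d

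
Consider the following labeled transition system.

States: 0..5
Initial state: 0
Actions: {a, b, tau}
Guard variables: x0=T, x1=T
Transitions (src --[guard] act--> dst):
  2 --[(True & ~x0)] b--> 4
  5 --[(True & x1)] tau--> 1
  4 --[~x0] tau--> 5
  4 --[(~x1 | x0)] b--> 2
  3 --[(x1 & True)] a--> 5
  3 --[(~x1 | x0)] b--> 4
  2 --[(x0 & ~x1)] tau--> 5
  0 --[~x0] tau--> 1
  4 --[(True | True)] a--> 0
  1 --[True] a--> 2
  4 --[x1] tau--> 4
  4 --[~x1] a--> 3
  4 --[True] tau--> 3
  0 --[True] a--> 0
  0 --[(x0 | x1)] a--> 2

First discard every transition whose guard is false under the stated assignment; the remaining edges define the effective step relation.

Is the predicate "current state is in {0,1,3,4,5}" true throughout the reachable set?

Answer: INVARIANT VIOLATED at state 2

Trace:
Inv-set: {0,1,3,4,5}
R = {0,2}
  0: ✓
  2: outside
witness against invariant: a → 2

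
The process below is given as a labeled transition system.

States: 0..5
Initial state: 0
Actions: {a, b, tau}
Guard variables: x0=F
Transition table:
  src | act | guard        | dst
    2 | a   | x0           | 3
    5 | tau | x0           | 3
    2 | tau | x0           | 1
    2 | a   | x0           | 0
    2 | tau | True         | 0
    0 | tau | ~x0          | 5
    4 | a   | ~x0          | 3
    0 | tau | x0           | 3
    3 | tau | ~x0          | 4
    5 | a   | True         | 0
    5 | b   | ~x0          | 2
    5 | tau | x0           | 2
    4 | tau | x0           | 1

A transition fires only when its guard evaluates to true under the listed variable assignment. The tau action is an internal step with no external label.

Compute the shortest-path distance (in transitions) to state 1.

Breadth-first toward 1:
  L0 = {0}
  L1 = {5}
  L2 = {2}
1 never appears.

Answer: UNREACHABLE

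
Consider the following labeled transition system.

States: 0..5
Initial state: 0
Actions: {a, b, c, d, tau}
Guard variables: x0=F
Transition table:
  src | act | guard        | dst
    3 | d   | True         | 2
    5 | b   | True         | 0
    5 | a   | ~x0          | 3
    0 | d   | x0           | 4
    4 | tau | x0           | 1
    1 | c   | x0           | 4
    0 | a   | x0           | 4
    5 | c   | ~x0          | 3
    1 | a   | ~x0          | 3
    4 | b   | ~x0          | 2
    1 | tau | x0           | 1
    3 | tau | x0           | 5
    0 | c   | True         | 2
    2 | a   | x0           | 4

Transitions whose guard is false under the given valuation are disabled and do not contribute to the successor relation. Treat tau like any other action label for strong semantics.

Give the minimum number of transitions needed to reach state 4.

Layered search for 4:
  depth 0: {0}
  depth 1: {2}
4 never appears.

Answer: UNREACHABLE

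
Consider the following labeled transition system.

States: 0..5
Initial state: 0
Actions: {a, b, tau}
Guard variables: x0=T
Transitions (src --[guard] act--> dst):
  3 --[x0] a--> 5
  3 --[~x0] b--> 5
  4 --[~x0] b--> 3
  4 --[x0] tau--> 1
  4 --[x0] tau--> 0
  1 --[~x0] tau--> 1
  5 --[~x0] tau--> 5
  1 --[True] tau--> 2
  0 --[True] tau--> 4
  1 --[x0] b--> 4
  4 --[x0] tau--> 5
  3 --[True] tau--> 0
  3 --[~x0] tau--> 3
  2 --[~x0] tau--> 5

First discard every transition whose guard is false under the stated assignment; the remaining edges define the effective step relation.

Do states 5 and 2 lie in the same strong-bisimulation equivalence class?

Bisimulation quotient by refinement:
  π0 = {{0,1,2,3,4,5}}
  π1 = {{0,4},{1},{2,5},{3}}
  π2 = {{0},{1},{2,5},{3},{4}}
stable after 3 split(s): 5 block(s)
5∈{2,5}, 2∈{2,5}

Answer: BISIMILAR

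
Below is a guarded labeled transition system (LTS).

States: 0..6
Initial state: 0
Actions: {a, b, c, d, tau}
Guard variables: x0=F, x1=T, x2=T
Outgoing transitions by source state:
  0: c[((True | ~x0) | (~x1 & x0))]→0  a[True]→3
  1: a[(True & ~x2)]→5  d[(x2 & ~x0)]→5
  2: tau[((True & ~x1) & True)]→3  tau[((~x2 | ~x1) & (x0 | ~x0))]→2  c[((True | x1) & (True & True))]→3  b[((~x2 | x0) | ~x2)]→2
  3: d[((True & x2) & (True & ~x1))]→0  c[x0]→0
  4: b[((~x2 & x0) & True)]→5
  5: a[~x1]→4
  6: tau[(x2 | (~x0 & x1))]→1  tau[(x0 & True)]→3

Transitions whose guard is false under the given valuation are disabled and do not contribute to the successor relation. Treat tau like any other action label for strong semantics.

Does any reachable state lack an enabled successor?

R = {0,3}
  0: a→3  c→0  [2 exit(s)]
  3: ∅  [deadlock]
trace reaching 3: a

Answer: DEADLOCK at state 3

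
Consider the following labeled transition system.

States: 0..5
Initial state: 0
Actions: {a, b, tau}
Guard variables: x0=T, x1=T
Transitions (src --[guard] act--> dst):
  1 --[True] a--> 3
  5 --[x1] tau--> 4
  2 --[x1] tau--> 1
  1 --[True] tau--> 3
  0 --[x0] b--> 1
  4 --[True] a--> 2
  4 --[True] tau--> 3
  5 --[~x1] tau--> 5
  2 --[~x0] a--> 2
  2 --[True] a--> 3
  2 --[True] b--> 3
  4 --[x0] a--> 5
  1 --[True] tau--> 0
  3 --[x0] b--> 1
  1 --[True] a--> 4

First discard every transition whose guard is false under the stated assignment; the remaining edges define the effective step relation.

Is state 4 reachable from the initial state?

Answer: REACHABLE

Working:
Guard filter leaves 13 enabled edge(s).
Layer 0: {0}
Layer 1: {1}  now seen {0,1}
Layer 2: {3,4}  now seen {0,1,3,4}
Layer 3: {2,5}  now seen {0,1,2,3,4,5}
R = {0,1,2,3,4,5}
Path to 4: b·a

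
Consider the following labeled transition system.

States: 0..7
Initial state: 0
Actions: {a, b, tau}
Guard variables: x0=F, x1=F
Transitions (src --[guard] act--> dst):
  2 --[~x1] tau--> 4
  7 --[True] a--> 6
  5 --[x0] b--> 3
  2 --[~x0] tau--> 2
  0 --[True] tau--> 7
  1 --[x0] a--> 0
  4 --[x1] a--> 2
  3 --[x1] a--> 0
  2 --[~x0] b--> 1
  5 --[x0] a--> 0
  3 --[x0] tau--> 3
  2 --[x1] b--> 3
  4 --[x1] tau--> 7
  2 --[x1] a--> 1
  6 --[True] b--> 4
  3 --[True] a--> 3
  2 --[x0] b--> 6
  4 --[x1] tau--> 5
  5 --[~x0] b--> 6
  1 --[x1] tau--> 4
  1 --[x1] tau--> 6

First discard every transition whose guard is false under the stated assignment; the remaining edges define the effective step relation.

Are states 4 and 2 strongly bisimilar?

Answer: NOT BISIMILAR

Trace:
Bisimulation quotient by refinement:
  round 0: {{0,1,2,3,4,5,6,7}}
  round 1: {{0},{1,4},{2},{3,7},{5,6}}
  round 2: {{0},{1,4},{2},{3},{5},{6},{7}}
7 equivalence class(es) (converged in 3)
[4]={1,4}  [2]={2}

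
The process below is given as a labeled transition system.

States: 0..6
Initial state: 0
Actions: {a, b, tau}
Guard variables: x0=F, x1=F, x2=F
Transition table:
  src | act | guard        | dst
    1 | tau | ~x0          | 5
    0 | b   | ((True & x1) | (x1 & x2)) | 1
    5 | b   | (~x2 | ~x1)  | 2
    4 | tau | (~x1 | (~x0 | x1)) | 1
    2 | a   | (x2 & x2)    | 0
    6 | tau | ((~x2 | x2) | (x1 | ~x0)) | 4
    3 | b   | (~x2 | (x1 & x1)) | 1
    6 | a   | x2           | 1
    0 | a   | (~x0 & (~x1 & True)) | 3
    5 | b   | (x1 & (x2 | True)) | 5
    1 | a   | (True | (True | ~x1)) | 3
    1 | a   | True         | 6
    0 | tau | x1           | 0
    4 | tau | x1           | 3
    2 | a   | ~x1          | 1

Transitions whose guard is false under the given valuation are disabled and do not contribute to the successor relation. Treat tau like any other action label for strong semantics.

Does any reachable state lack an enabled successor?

Reach set: {0,1,2,3,4,5,6}
  0: a→3  [deg 1]
  1: a→3  a→6  tau→5  [deg 3]
  2: a→1  [deg 1]
  3: b→1  [deg 1]
  4: tau→1  [deg 1]
  5: b→2  [deg 1]
  6: tau→4  [deg 1]

Answer: DEADLOCK-FREE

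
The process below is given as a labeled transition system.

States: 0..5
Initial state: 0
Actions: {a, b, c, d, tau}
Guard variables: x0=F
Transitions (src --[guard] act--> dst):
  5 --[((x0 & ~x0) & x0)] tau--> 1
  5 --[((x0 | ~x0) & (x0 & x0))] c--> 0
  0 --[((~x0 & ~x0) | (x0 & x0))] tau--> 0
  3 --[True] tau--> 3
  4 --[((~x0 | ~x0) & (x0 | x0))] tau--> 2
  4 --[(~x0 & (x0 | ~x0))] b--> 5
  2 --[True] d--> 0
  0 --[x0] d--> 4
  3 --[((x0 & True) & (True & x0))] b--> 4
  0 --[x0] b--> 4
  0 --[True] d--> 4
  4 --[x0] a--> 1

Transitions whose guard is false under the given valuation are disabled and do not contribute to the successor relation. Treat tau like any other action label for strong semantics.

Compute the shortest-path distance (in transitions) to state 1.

Breadth-first toward 1:
  depth 0: {0}
  depth 1: {4}
  depth 2: {5}
1 never appears.

Answer: UNREACHABLE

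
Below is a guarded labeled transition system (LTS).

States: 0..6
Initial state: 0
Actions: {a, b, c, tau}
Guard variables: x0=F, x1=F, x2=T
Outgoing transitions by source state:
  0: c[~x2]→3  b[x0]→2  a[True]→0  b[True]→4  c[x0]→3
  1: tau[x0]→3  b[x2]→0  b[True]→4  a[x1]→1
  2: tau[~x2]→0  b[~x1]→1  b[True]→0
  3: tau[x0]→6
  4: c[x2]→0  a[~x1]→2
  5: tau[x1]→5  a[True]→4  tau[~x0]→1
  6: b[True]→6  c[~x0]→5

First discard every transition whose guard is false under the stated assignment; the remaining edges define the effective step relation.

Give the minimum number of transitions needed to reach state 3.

Breadth-first toward 3:
  depth 0: {0}
  depth 1: {4}
  depth 2: {2}
  depth 3: {1}
3 never appears.

Answer: UNREACHABLE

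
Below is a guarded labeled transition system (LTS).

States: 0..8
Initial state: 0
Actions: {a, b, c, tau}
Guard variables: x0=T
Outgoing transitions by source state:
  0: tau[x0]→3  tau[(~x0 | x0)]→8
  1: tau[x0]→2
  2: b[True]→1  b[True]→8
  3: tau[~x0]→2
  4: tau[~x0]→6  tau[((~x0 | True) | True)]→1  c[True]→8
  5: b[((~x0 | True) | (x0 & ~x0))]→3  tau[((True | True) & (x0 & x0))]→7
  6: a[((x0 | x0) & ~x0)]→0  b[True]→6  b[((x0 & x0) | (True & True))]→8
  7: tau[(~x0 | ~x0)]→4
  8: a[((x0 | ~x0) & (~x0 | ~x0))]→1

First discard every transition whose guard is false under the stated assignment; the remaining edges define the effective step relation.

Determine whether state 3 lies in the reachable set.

Answer: REACHABLE

Analysis:
After dropping false guards: 11 live edges.
Layer 0: {0}
Layer 1: {3,8}  total {0,3,8}
Reach set: {0,3,8}
Path to 3: tau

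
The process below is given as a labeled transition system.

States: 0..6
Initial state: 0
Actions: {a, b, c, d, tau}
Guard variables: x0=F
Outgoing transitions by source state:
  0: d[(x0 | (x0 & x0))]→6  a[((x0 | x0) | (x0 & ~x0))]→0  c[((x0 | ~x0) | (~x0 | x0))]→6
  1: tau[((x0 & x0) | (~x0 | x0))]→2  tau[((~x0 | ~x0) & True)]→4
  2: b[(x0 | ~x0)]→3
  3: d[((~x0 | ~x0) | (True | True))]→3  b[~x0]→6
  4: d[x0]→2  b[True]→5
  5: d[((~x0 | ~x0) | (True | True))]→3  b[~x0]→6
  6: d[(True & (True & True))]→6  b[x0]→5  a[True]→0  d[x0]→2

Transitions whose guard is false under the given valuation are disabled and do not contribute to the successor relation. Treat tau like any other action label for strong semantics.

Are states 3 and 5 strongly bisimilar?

Answer: BISIMILAR

Analysis:
Compute ~ classes (split until stable):
  π0 = {{0,1,2,3,4,5,6}}
  π1 = {{0},{1},{2,4},{3,5},{6}}
stable after 2 split(s): 5 block(s)
3∈{3,5}, 5∈{3,5}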